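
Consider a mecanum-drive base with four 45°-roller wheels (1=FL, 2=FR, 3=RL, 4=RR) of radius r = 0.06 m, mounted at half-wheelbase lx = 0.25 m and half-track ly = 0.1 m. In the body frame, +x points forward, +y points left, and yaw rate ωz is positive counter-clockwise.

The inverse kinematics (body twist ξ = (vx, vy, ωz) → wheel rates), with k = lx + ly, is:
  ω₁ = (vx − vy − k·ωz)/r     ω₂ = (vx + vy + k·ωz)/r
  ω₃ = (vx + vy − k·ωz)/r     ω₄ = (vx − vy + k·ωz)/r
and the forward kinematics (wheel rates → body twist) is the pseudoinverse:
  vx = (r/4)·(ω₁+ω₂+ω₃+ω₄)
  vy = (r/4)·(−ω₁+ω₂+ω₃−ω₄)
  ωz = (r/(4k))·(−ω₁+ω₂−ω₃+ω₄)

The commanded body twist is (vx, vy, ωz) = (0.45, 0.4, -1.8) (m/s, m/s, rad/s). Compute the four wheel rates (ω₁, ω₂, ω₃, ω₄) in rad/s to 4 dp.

(11.3333, 3.6667, 24.6667, -9.6667)

k = lx + ly = 0.25 + 0.1 = 0.3500;  k·ωz = 0.3500·-1.8 = -0.6300
ω₁ (FL) = (vx − vy − k·ωz)/r = 0.6800/0.06 = 11.3333
ω₂ (FR) = (vx + vy + k·ωz)/r = 0.2200/0.06 = 3.6667
ω₃ (RL) = (vx + vy − k·ωz)/r = 1.4800/0.06 = 24.6667
ω₄ (RR) = (vx − vy + k·ωz)/r = -0.5800/0.06 = -9.6667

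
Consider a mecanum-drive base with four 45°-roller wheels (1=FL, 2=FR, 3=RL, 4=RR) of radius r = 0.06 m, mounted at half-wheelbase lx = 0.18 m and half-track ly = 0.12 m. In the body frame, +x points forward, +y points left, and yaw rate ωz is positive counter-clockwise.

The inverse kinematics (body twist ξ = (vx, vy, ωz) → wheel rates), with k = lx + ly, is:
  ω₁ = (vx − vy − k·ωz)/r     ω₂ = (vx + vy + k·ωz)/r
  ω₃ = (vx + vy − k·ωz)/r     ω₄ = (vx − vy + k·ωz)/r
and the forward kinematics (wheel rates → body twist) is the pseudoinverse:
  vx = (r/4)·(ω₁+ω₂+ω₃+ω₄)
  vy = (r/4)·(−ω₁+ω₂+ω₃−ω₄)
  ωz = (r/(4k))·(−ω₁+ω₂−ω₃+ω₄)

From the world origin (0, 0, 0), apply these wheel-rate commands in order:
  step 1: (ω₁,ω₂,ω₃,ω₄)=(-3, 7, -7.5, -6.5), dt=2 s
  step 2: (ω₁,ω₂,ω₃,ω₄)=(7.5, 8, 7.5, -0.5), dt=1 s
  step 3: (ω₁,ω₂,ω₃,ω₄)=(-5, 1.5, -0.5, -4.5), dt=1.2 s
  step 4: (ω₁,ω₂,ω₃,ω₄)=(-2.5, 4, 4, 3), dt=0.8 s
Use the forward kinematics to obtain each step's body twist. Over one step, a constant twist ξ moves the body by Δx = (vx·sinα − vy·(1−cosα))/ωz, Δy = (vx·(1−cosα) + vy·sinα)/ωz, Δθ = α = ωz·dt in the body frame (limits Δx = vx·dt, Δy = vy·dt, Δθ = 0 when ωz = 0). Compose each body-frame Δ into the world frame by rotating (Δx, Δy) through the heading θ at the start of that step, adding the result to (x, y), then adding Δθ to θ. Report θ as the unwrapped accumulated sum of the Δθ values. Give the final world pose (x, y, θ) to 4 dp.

step 1: ξ=(vx,vy,ωz)=(-0.1500, 0.1350, 0.5500), dt=2.0 → body Δ=(-0.3772, 0.0697, 1.1000) → world pose (-0.3772, 0.0697, 1.1000)
step 2: ξ=(vx,vy,ωz)=(0.3375, 0.1275, -0.3750), dt=1.0 → body Δ=(0.3533, 0.0620, -0.3750) → world pose (-0.2722, 0.4127, 0.7250)
step 3: ξ=(vx,vy,ωz)=(-0.1275, 0.1575, 0.1250), dt=1.2 → body Δ=(-0.1666, 0.1768, 0.1500) → world pose (-0.5141, 0.4346, 0.8750)
step 4: ξ=(vx,vy,ωz)=(0.1275, 0.1125, 0.2750), dt=0.8 → body Δ=(0.0913, 0.1005, 0.2200) → world pose (-0.5327, 0.5691, 1.0950)

(-0.5327, 0.5691, 1.0950)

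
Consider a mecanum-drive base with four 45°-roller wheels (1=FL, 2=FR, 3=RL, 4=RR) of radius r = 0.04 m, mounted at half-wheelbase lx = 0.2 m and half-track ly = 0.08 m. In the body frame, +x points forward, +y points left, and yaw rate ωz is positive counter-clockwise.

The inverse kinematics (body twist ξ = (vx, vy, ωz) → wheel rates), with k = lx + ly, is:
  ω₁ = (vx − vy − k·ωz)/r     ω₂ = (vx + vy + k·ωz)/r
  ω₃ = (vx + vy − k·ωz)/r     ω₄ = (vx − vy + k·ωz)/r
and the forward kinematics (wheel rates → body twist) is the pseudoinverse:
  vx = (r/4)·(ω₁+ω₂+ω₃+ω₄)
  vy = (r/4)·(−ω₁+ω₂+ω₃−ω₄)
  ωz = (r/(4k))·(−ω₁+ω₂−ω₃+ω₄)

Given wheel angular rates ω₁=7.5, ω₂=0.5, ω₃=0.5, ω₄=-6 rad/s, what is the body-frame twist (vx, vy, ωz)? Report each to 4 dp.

(0.0250, -0.0050, -0.4821)

k = lx + ly = 0.2 + 0.08 = 0.2800
ω₁+ω₂+ω₃+ω₄ = 2.5000  →  vx = (0.04/4)·2.5000 = 0.0250
−ω₁+ω₂+ω₃−ω₄ = -0.5000  →  vy = (0.04/4)·-0.5000 = -0.0050
−ω₁+ω₂−ω₃+ω₄ = -13.5000  →  ωz = (0.04/1.1200)·-13.5000 = -0.4821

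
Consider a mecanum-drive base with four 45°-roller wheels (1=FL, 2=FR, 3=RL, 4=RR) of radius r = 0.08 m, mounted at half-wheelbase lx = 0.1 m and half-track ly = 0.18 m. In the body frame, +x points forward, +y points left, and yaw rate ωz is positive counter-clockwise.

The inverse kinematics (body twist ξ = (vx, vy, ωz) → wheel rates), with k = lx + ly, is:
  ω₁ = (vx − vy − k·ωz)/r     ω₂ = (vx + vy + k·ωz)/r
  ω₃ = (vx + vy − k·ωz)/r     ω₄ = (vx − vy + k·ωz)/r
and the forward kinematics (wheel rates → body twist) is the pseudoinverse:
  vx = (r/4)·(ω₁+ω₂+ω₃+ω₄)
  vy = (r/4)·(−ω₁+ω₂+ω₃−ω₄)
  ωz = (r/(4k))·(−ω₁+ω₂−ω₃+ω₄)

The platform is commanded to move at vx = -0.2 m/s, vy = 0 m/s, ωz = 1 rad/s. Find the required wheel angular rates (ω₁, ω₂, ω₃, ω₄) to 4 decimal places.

k = lx + ly = 0.1 + 0.18 = 0.2800;  k·ωz = 0.2800·1 = 0.2800
ω₁ (FL) = (vx − vy − k·ωz)/r = -0.4800/0.08 = -6.0000
ω₂ (FR) = (vx + vy + k·ωz)/r = 0.0800/0.08 = 1.0000
ω₃ (RL) = (vx + vy − k·ωz)/r = -0.4800/0.08 = -6.0000
ω₄ (RR) = (vx − vy + k·ωz)/r = 0.0800/0.08 = 1.0000

(-6.0000, 1.0000, -6.0000, 1.0000)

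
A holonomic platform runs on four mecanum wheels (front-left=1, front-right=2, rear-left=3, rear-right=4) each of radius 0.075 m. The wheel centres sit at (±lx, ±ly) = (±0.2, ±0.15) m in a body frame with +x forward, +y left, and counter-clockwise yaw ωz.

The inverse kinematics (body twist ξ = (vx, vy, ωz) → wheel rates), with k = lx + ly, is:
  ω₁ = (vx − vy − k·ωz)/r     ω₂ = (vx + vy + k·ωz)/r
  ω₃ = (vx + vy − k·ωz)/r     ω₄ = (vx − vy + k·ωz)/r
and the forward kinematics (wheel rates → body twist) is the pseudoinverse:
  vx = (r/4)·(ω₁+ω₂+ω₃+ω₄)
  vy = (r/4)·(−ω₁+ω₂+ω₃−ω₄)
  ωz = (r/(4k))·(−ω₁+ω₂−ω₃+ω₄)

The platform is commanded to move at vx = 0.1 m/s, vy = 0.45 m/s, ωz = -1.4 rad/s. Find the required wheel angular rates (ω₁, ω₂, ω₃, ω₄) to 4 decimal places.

(1.8667, 0.8000, 13.8667, -11.2000)

k = lx + ly = 0.2 + 0.15 = 0.3500;  k·ωz = 0.3500·-1.4 = -0.4900
ω₁ (FL) = (vx − vy − k·ωz)/r = 0.1400/0.075 = 1.8667
ω₂ (FR) = (vx + vy + k·ωz)/r = 0.0600/0.075 = 0.8000
ω₃ (RL) = (vx + vy − k·ωz)/r = 1.0400/0.075 = 13.8667
ω₄ (RR) = (vx − vy + k·ωz)/r = -0.8400/0.075 = -11.2000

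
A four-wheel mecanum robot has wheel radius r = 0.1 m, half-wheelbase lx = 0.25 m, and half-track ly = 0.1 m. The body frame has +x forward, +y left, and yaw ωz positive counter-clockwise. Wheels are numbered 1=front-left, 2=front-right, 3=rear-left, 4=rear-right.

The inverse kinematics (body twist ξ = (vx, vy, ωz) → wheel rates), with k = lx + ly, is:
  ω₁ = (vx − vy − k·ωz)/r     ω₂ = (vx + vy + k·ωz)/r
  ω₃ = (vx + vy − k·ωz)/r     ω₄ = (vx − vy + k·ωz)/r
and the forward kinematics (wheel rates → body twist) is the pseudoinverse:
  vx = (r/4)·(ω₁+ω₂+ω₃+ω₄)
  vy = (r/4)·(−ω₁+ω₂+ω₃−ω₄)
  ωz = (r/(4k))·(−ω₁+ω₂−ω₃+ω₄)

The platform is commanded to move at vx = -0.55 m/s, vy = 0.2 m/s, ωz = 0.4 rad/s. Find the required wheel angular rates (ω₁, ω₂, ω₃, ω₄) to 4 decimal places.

k = lx + ly = 0.25 + 0.1 = 0.3500;  k·ωz = 0.3500·0.4 = 0.1400
ω₁ (FL) = (vx − vy − k·ωz)/r = -0.8900/0.1 = -8.9000
ω₂ (FR) = (vx + vy + k·ωz)/r = -0.2100/0.1 = -2.1000
ω₃ (RL) = (vx + vy − k·ωz)/r = -0.4900/0.1 = -4.9000
ω₄ (RR) = (vx − vy + k·ωz)/r = -0.6100/0.1 = -6.1000

(-8.9000, -2.1000, -4.9000, -6.1000)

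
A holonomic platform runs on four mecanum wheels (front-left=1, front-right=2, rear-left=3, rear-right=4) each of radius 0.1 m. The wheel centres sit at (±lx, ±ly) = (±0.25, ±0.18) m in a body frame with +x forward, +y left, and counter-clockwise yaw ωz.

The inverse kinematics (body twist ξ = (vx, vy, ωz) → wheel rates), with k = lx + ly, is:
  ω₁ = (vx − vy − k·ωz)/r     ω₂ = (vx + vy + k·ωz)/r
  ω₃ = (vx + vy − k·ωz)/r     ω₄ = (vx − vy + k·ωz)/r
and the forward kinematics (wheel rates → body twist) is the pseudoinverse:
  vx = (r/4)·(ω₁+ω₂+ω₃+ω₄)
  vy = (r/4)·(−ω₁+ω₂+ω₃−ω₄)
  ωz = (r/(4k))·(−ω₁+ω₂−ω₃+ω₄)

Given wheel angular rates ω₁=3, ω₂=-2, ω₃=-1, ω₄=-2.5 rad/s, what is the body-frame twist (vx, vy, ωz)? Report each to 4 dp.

(-0.0625, -0.0875, -0.3779)

k = lx + ly = 0.25 + 0.18 = 0.4300
ω₁+ω₂+ω₃+ω₄ = -2.5000  →  vx = (0.1/4)·-2.5000 = -0.0625
−ω₁+ω₂+ω₃−ω₄ = -3.5000  →  vy = (0.1/4)·-3.5000 = -0.0875
−ω₁+ω₂−ω₃+ω₄ = -6.5000  →  ωz = (0.1/1.7200)·-6.5000 = -0.3779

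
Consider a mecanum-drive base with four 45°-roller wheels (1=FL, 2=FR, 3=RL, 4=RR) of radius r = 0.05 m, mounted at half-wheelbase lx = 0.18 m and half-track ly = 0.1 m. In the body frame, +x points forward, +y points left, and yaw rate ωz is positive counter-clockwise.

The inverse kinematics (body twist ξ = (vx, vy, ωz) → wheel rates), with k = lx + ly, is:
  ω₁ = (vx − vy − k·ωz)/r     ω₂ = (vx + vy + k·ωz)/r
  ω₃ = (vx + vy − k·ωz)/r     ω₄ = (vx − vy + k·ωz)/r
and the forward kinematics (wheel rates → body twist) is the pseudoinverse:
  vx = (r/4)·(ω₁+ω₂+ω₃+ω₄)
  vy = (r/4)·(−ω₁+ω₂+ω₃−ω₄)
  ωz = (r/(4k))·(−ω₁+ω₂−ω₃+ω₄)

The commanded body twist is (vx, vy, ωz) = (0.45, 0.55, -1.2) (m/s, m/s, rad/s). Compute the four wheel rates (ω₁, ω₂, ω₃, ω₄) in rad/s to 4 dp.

(4.7200, 13.2800, 26.7200, -8.7200)

k = lx + ly = 0.18 + 0.1 = 0.2800;  k·ωz = 0.2800·-1.2 = -0.3360
ω₁ (FL) = (vx − vy − k·ωz)/r = 0.2360/0.05 = 4.7200
ω₂ (FR) = (vx + vy + k·ωz)/r = 0.6640/0.05 = 13.2800
ω₃ (RL) = (vx + vy − k·ωz)/r = 1.3360/0.05 = 26.7200
ω₄ (RR) = (vx − vy + k·ωz)/r = -0.4360/0.05 = -8.7200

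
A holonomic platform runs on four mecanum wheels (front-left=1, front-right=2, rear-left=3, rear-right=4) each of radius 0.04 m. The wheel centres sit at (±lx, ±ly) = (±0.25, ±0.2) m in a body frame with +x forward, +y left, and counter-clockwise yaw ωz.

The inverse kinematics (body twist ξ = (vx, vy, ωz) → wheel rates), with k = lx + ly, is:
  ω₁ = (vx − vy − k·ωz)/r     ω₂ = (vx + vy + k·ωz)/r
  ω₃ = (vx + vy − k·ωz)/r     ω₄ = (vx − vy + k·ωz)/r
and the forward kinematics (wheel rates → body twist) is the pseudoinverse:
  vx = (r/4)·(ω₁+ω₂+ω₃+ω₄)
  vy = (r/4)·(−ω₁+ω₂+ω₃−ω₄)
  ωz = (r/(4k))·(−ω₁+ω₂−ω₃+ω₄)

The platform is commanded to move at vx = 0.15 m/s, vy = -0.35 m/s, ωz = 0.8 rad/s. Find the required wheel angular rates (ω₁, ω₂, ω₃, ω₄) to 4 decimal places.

k = lx + ly = 0.25 + 0.2 = 0.4500;  k·ωz = 0.4500·0.8 = 0.3600
ω₁ (FL) = (vx − vy − k·ωz)/r = 0.1400/0.04 = 3.5000
ω₂ (FR) = (vx + vy + k·ωz)/r = 0.1600/0.04 = 4.0000
ω₃ (RL) = (vx + vy − k·ωz)/r = -0.5600/0.04 = -14.0000
ω₄ (RR) = (vx − vy + k·ωz)/r = 0.8600/0.04 = 21.5000

(3.5000, 4.0000, -14.0000, 21.5000)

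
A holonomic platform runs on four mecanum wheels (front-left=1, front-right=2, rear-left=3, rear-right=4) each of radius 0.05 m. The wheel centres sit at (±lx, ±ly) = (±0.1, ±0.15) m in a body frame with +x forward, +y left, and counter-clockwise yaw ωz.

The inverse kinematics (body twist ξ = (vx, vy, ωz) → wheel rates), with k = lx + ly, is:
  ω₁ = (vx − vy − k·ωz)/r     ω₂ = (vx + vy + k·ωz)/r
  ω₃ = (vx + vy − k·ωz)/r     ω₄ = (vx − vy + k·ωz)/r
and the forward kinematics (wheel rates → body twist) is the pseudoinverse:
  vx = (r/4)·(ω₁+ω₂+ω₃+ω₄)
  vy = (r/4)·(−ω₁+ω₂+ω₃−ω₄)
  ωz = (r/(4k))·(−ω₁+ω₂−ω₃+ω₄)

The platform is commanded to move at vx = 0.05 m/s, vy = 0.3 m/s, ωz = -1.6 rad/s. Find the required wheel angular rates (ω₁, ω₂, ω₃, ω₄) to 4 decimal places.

(3.0000, -1.0000, 15.0000, -13.0000)

k = lx + ly = 0.1 + 0.15 = 0.2500;  k·ωz = 0.2500·-1.6 = -0.4000
ω₁ (FL) = (vx − vy − k·ωz)/r = 0.1500/0.05 = 3.0000
ω₂ (FR) = (vx + vy + k·ωz)/r = -0.0500/0.05 = -1.0000
ω₃ (RL) = (vx + vy − k·ωz)/r = 0.7500/0.05 = 15.0000
ω₄ (RR) = (vx − vy + k·ωz)/r = -0.6500/0.05 = -13.0000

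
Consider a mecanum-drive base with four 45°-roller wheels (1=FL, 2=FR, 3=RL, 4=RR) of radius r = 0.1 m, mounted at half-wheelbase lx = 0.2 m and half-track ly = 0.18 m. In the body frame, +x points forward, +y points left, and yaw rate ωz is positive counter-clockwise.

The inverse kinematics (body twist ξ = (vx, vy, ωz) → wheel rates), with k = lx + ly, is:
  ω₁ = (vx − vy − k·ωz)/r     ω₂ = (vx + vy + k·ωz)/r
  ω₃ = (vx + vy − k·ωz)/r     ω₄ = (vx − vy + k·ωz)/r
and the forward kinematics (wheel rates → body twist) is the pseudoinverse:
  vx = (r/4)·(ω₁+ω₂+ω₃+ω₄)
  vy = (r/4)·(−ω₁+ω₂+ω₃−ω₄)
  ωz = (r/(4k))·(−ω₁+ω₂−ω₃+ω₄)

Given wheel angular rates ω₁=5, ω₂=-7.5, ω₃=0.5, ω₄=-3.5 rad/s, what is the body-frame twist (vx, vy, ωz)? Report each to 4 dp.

k = lx + ly = 0.2 + 0.18 = 0.3800
ω₁+ω₂+ω₃+ω₄ = -5.5000  →  vx = (0.1/4)·-5.5000 = -0.1375
−ω₁+ω₂+ω₃−ω₄ = -8.5000  →  vy = (0.1/4)·-8.5000 = -0.2125
−ω₁+ω₂−ω₃+ω₄ = -16.5000  →  ωz = (0.1/1.5200)·-16.5000 = -1.0855

(-0.1375, -0.2125, -1.0855)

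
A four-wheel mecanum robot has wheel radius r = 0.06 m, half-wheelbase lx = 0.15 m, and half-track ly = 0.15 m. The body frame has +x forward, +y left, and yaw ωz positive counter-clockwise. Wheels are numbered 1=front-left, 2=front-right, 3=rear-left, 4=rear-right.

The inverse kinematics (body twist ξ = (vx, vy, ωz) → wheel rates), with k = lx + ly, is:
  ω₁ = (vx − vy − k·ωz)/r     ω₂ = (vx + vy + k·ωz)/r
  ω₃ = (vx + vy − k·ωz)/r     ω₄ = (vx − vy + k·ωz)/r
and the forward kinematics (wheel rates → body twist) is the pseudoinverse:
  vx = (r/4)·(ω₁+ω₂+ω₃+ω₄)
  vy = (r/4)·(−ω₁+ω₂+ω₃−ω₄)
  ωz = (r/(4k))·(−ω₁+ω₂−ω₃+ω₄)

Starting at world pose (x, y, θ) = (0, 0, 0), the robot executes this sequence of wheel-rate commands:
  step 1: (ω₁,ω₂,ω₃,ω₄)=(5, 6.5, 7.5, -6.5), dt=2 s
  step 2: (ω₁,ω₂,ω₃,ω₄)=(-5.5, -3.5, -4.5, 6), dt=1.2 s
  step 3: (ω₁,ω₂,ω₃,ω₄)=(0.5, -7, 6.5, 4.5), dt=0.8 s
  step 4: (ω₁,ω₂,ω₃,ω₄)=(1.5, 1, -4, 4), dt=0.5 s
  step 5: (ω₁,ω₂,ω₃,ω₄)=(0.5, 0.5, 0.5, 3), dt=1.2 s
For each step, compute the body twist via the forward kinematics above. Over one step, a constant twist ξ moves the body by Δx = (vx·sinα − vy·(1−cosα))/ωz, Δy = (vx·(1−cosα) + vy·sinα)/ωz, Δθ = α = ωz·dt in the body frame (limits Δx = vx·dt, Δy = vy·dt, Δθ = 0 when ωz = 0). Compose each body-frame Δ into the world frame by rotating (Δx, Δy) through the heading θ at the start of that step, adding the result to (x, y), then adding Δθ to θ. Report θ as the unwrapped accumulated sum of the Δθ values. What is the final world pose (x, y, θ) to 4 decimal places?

(0.3479, -0.0735, -0.5425)

step 1: ξ=(vx,vy,ωz)=(0.1875, 0.2325, -0.6250), dt=2.0 → body Δ=(0.5394, 0.1476, -1.2500) → world pose (0.5394, 0.1476, -1.2500)
step 2: ξ=(vx,vy,ωz)=(-0.1125, -0.1275, 0.6250), dt=1.2 → body Δ=(-0.0680, -0.1874, 0.7500) → world pose (0.3402, 0.1530, -0.5000)
step 3: ξ=(vx,vy,ωz)=(0.0675, -0.0825, -0.4750), dt=0.8 → body Δ=(0.0403, -0.0746, -0.3800) → world pose (0.3398, 0.0683, -0.8800)
step 4: ξ=(vx,vy,ωz)=(0.0375, -0.1275, 0.3750), dt=0.5 → body Δ=(0.0246, -0.0616, 0.1875) → world pose (0.3080, 0.0100, -0.6925)
step 5: ξ=(vx,vy,ωz)=(0.0675, -0.0375, 0.1250), dt=1.2 → body Δ=(0.0841, -0.0388, 0.1500) → world pose (0.3479, -0.0735, -0.5425)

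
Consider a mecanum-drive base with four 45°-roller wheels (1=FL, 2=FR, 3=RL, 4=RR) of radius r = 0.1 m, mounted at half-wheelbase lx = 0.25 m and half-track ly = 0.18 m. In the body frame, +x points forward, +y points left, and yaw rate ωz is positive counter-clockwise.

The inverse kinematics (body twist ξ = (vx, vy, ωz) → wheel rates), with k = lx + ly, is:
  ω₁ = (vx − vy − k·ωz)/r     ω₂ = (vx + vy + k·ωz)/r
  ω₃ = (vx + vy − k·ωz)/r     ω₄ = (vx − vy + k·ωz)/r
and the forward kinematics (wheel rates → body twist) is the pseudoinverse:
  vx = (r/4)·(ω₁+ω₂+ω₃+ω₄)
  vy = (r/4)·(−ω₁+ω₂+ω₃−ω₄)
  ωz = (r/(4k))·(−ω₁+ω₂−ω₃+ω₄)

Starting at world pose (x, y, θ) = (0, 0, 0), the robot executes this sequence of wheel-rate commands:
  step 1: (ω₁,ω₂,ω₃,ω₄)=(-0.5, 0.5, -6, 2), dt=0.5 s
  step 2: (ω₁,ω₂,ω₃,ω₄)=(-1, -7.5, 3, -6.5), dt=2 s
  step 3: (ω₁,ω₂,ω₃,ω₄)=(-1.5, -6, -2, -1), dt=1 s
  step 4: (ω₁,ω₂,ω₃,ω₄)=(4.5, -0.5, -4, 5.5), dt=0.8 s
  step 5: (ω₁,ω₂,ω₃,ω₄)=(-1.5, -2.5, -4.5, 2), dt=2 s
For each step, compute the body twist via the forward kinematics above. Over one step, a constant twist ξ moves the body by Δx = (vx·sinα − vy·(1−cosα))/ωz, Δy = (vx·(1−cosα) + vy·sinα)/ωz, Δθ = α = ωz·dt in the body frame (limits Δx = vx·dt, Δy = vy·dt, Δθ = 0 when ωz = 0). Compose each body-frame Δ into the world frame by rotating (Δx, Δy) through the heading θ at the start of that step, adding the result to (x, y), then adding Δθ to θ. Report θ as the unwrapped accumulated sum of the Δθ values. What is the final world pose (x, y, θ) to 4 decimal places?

(-1.2130, 0.7317, -0.9535)

step 1: ξ=(vx,vy,ωz)=(-0.1000, -0.1750, 0.5233), dt=0.5 → body Δ=(-0.0381, -0.0930, 0.2616) → world pose (-0.0381, -0.0930, 0.2616)
step 2: ξ=(vx,vy,ωz)=(-0.3000, 0.0750, -0.9302), dt=2.0 → body Δ=(-0.2054, 0.4919, -1.8605) → world pose (-0.3637, 0.3290, -1.5988)
step 3: ξ=(vx,vy,ωz)=(-0.2625, -0.1375, -0.2035), dt=1.0 → body Δ=(-0.2746, -0.1099, -0.2035) → world pose (-0.4659, 0.6066, -1.8023)
step 4: ξ=(vx,vy,ωz)=(0.1375, -0.3625, 0.2616), dt=0.8 → body Δ=(0.1394, -0.2764, 0.2093) → world pose (-0.7669, 0.5343, -1.5930)
step 5: ξ=(vx,vy,ωz)=(-0.1625, -0.1875, 0.3198), dt=2.0 → body Δ=(-0.1874, -0.4504, 0.6395) → world pose (-1.2130, 0.7317, -0.9535)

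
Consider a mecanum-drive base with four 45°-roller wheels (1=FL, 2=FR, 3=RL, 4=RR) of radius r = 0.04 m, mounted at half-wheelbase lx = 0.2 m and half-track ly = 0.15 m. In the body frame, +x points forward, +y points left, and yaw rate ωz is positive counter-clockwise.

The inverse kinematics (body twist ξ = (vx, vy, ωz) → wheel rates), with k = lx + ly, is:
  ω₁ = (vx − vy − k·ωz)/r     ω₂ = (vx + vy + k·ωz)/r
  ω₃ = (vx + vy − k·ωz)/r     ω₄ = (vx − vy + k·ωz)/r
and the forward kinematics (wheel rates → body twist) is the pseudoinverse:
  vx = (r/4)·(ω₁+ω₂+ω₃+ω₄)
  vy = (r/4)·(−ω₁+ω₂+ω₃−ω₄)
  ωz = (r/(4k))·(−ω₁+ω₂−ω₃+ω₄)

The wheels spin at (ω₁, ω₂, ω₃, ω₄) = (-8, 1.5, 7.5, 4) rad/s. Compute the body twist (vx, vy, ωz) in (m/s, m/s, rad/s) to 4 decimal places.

k = lx + ly = 0.2 + 0.15 = 0.3500
ω₁+ω₂+ω₃+ω₄ = 5.0000  →  vx = (0.04/4)·5.0000 = 0.0500
−ω₁+ω₂+ω₃−ω₄ = 13.0000  →  vy = (0.04/4)·13.0000 = 0.1300
−ω₁+ω₂−ω₃+ω₄ = 6.0000  →  ωz = (0.04/1.4000)·6.0000 = 0.1714

(0.0500, 0.1300, 0.1714)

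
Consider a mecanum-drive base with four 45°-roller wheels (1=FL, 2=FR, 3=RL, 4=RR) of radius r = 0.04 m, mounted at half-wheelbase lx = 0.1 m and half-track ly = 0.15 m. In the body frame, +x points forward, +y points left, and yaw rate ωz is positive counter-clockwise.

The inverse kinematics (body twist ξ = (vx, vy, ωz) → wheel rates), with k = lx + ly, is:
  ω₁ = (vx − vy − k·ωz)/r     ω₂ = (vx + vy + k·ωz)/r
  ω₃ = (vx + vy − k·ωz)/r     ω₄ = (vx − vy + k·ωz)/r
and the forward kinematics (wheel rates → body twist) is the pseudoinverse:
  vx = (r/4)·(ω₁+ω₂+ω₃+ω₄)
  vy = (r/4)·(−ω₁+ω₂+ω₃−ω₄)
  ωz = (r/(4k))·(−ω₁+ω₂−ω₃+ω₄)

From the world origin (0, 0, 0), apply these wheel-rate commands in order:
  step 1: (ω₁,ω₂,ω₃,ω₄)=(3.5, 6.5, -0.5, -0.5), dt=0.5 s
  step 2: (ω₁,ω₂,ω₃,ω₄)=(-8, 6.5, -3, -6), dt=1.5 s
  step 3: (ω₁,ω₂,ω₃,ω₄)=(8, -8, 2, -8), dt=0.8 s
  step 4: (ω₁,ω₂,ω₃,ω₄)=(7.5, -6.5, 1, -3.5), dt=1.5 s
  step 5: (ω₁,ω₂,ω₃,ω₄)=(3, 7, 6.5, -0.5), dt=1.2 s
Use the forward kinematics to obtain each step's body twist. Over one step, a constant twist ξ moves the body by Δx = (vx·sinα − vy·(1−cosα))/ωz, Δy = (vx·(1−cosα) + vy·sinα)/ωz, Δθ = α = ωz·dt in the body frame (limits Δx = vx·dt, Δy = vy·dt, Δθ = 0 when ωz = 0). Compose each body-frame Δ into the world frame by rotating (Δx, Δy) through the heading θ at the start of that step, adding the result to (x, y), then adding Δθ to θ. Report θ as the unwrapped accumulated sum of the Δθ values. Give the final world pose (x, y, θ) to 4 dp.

step 1: ξ=(vx,vy,ωz)=(0.0900, 0.0300, 0.1200), dt=0.5 → body Δ=(0.0445, 0.0163, 0.0600) → world pose (0.0445, 0.0163, 0.0600)
step 2: ξ=(vx,vy,ωz)=(-0.1050, 0.1750, 0.4600), dt=1.5 → body Δ=(-0.2323, 0.1899, 0.6900) → world pose (-0.1988, 0.1920, 0.7500)
step 3: ξ=(vx,vy,ωz)=(-0.0600, -0.0600, -1.0400), dt=0.8 → body Δ=(-0.0615, -0.0238, -0.8320) → world pose (-0.2275, 0.1327, -0.0820)
step 4: ξ=(vx,vy,ωz)=(-0.0150, -0.0950, -0.7400), dt=1.5 → body Δ=(-0.0894, -0.1037, -1.1100) → world pose (-0.3252, 0.0366, -1.1920)
step 5: ξ=(vx,vy,ωz)=(0.1600, 0.1100, -0.1200), dt=1.2 → body Δ=(0.2008, 0.1177, -0.1440) → world pose (-0.1415, -0.1064, -1.3360)

(-0.1415, -0.1064, -1.3360)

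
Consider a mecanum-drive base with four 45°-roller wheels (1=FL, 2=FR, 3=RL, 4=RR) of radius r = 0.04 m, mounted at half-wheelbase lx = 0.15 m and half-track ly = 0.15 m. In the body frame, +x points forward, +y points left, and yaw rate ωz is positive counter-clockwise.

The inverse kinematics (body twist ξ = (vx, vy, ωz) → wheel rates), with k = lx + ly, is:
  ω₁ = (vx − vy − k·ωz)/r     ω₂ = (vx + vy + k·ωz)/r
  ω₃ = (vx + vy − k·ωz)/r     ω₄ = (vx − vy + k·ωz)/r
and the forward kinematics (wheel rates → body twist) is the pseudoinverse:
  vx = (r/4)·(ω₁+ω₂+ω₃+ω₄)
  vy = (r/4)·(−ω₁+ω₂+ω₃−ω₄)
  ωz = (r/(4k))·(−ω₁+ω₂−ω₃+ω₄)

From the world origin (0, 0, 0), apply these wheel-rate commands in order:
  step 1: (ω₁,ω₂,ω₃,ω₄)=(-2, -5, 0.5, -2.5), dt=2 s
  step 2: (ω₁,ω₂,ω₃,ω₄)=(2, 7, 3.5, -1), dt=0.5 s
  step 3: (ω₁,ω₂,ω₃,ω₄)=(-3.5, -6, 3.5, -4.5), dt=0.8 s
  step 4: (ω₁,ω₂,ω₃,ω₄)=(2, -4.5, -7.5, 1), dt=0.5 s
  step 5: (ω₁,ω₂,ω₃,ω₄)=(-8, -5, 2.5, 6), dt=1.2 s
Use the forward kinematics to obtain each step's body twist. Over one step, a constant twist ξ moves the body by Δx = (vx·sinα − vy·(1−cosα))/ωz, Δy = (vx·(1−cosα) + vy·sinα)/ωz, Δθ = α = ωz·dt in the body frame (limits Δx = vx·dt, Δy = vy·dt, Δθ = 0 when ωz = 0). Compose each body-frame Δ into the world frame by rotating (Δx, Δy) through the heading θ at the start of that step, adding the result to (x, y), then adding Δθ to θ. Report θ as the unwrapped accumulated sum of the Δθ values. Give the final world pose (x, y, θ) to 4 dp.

step 1: ξ=(vx,vy,ωz)=(-0.0900, 0.0000, -0.2000), dt=2.0 → body Δ=(-0.1752, 0.0355, -0.4000) → world pose (-0.1752, 0.0355, -0.4000)
step 2: ξ=(vx,vy,ωz)=(0.1150, 0.0950, 0.0167), dt=0.5 → body Δ=(0.0573, 0.0477, 0.0083) → world pose (-0.1039, 0.0572, -0.3917)
step 3: ξ=(vx,vy,ωz)=(-0.1050, 0.0550, -0.3500), dt=0.8 → body Δ=(-0.0768, 0.0551, -0.2800) → world pose (-0.1538, 0.1374, -0.6717)
step 4: ξ=(vx,vy,ωz)=(-0.0900, -0.1500, 0.0667), dt=0.5 → body Δ=(-0.0437, -0.0757, 0.0333) → world pose (-0.2352, 0.1054, -0.6383)
step 5: ξ=(vx,vy,ωz)=(-0.0450, -0.0050, 0.2167), dt=1.2 → body Δ=(-0.0526, -0.0129, 0.2600) → world pose (-0.2851, 0.1263, -0.3783)

(-0.2851, 0.1263, -0.3783)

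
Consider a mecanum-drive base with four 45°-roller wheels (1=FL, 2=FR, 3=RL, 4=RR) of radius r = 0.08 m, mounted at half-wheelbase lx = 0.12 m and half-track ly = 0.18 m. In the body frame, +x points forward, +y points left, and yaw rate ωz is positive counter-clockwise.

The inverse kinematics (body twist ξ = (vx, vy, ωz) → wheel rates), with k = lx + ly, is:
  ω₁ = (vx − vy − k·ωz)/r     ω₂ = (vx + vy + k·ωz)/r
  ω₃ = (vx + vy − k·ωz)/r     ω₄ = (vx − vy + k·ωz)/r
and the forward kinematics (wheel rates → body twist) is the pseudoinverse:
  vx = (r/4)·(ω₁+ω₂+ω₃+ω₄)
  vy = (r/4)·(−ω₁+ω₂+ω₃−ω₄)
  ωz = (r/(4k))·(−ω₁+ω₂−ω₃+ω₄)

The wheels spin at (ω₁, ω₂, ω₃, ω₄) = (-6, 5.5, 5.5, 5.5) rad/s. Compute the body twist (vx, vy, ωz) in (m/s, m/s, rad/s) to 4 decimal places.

(0.2100, 0.2300, 0.7667)

k = lx + ly = 0.12 + 0.18 = 0.3000
ω₁+ω₂+ω₃+ω₄ = 10.5000  →  vx = (0.08/4)·10.5000 = 0.2100
−ω₁+ω₂+ω₃−ω₄ = 11.5000  →  vy = (0.08/4)·11.5000 = 0.2300
−ω₁+ω₂−ω₃+ω₄ = 11.5000  →  ωz = (0.08/1.2000)·11.5000 = 0.7667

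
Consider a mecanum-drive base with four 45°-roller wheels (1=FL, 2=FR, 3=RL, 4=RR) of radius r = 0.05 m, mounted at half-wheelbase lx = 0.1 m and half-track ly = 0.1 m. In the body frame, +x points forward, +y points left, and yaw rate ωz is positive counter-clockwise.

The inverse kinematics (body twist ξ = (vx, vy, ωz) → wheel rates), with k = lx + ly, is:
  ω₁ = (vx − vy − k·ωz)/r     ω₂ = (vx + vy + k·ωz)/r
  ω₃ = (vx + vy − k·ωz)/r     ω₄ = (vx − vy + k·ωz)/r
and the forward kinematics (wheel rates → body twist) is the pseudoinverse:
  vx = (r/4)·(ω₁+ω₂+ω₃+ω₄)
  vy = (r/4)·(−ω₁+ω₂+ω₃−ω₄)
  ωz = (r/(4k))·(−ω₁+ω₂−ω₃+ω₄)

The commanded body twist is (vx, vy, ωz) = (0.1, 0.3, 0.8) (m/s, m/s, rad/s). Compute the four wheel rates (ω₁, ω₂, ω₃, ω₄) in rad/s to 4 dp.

(-7.2000, 11.2000, 4.8000, -0.8000)

k = lx + ly = 0.1 + 0.1 = 0.2000;  k·ωz = 0.2000·0.8 = 0.1600
ω₁ (FL) = (vx − vy − k·ωz)/r = -0.3600/0.05 = -7.2000
ω₂ (FR) = (vx + vy + k·ωz)/r = 0.5600/0.05 = 11.2000
ω₃ (RL) = (vx + vy − k·ωz)/r = 0.2400/0.05 = 4.8000
ω₄ (RR) = (vx − vy + k·ωz)/r = -0.0400/0.05 = -0.8000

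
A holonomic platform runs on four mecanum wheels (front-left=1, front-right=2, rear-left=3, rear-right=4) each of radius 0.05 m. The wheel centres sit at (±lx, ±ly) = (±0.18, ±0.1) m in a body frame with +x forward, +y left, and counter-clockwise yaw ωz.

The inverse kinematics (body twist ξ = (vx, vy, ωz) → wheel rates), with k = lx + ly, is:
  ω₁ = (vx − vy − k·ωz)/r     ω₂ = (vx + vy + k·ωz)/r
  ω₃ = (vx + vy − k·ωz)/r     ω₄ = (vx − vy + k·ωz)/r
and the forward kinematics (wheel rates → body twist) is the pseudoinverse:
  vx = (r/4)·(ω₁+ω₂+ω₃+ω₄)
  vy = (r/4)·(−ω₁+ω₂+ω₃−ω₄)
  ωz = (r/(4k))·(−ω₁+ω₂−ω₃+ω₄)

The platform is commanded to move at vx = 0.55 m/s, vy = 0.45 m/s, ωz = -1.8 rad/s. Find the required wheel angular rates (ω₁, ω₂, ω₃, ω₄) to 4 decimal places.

k = lx + ly = 0.18 + 0.1 = 0.2800;  k·ωz = 0.2800·-1.8 = -0.5040
ω₁ (FL) = (vx − vy − k·ωz)/r = 0.6040/0.05 = 12.0800
ω₂ (FR) = (vx + vy + k·ωz)/r = 0.4960/0.05 = 9.9200
ω₃ (RL) = (vx + vy − k·ωz)/r = 1.5040/0.05 = 30.0800
ω₄ (RR) = (vx − vy + k·ωz)/r = -0.4040/0.05 = -8.0800

(12.0800, 9.9200, 30.0800, -8.0800)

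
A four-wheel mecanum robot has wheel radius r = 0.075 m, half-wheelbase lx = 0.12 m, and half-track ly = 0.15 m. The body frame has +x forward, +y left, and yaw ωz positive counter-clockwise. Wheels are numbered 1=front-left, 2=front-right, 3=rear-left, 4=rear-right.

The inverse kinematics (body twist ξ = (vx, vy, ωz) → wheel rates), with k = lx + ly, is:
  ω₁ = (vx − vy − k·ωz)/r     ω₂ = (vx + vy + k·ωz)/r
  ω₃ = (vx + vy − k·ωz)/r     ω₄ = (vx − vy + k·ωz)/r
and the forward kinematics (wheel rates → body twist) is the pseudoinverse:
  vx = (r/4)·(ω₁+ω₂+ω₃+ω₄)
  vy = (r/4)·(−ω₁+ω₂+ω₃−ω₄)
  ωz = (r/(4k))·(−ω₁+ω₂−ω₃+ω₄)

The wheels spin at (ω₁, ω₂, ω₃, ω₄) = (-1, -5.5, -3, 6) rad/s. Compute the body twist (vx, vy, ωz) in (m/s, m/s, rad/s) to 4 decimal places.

(-0.0656, -0.2531, 0.3125)

k = lx + ly = 0.12 + 0.15 = 0.2700
ω₁+ω₂+ω₃+ω₄ = -3.5000  →  vx = (0.075/4)·-3.5000 = -0.0656
−ω₁+ω₂+ω₃−ω₄ = -13.5000  →  vy = (0.075/4)·-13.5000 = -0.2531
−ω₁+ω₂−ω₃+ω₄ = 4.5000  →  ωz = (0.075/1.0800)·4.5000 = 0.3125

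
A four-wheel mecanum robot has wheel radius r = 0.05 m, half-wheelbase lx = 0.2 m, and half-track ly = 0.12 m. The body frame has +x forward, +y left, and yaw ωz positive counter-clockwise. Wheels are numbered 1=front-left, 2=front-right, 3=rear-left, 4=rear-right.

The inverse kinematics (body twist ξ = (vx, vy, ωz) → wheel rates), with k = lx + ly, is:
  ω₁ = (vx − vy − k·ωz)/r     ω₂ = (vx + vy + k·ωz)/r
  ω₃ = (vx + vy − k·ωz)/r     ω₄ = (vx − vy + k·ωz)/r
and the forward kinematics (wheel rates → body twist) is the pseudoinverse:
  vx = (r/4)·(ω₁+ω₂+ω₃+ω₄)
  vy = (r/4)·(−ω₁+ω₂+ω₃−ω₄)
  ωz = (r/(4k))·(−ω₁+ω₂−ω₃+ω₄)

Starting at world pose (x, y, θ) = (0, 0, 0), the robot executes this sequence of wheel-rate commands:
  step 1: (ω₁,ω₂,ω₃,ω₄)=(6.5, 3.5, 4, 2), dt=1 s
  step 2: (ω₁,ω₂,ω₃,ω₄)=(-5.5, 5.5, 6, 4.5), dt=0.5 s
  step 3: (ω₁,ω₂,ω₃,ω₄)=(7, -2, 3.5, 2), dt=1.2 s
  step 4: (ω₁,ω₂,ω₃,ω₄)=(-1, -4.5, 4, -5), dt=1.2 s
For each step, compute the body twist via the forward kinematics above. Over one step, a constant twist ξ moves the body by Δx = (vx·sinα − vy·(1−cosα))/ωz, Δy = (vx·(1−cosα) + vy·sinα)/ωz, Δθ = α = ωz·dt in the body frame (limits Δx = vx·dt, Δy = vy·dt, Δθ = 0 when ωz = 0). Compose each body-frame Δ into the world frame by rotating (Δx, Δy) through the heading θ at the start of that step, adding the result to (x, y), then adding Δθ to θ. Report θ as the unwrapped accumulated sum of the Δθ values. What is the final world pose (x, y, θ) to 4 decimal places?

(0.3841, 0.0174, -1.0879)

step 1: ξ=(vx,vy,ωz)=(0.2000, -0.0125, -0.1953), dt=1.0 → body Δ=(0.1975, -0.0319, -0.1953) → world pose (0.1975, -0.0319, -0.1953)
step 2: ξ=(vx,vy,ωz)=(0.1313, 0.1563, 0.3711), dt=0.5 → body Δ=(0.0580, 0.0837, 0.1855) → world pose (0.2707, 0.0390, -0.0098)
step 3: ξ=(vx,vy,ωz)=(0.1313, -0.0938, -0.4102), dt=1.2 → body Δ=(0.1241, -0.1460, -0.4922) → world pose (0.3933, -0.1082, -0.5020)
step 4: ξ=(vx,vy,ωz)=(-0.0813, 0.0688, -0.4883), dt=1.2 → body Δ=(-0.0685, 0.1056, -0.5859) → world pose (0.3841, 0.0174, -1.0879)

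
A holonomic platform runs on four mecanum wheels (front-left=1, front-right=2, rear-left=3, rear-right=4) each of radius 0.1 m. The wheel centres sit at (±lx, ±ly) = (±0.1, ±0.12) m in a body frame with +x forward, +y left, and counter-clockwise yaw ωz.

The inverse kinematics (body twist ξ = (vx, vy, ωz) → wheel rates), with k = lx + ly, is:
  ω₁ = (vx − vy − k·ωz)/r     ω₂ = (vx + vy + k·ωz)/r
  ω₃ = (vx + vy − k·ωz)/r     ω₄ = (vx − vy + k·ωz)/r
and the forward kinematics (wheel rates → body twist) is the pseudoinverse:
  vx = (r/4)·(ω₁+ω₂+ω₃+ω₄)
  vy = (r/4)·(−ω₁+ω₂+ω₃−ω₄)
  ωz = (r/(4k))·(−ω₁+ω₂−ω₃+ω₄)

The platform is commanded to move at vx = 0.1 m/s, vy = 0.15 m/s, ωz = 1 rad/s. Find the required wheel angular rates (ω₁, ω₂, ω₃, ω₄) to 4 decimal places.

k = lx + ly = 0.1 + 0.12 = 0.2200;  k·ωz = 0.2200·1 = 0.2200
ω₁ (FL) = (vx − vy − k·ωz)/r = -0.2700/0.1 = -2.7000
ω₂ (FR) = (vx + vy + k·ωz)/r = 0.4700/0.1 = 4.7000
ω₃ (RL) = (vx + vy − k·ωz)/r = 0.0300/0.1 = 0.3000
ω₄ (RR) = (vx − vy + k·ωz)/r = 0.1700/0.1 = 1.7000

(-2.7000, 4.7000, 0.3000, 1.7000)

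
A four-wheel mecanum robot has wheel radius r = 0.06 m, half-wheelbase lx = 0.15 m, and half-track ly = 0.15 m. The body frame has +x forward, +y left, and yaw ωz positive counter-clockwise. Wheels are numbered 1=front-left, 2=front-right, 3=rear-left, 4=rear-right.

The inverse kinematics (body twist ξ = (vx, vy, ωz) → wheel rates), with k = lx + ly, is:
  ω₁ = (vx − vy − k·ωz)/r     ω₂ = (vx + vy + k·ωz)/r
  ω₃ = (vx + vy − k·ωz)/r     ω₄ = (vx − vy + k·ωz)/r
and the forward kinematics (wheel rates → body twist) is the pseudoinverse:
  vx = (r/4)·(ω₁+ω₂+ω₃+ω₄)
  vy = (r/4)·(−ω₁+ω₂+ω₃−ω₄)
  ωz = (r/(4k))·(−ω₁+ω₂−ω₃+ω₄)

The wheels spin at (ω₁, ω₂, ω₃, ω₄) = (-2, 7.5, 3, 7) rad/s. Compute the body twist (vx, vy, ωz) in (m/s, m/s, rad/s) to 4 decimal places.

(0.2325, 0.0825, 0.6750)

k = lx + ly = 0.15 + 0.15 = 0.3000
ω₁+ω₂+ω₃+ω₄ = 15.5000  →  vx = (0.06/4)·15.5000 = 0.2325
−ω₁+ω₂+ω₃−ω₄ = 5.5000  →  vy = (0.06/4)·5.5000 = 0.0825
−ω₁+ω₂−ω₃+ω₄ = 13.5000  →  ωz = (0.06/1.2000)·13.5000 = 0.6750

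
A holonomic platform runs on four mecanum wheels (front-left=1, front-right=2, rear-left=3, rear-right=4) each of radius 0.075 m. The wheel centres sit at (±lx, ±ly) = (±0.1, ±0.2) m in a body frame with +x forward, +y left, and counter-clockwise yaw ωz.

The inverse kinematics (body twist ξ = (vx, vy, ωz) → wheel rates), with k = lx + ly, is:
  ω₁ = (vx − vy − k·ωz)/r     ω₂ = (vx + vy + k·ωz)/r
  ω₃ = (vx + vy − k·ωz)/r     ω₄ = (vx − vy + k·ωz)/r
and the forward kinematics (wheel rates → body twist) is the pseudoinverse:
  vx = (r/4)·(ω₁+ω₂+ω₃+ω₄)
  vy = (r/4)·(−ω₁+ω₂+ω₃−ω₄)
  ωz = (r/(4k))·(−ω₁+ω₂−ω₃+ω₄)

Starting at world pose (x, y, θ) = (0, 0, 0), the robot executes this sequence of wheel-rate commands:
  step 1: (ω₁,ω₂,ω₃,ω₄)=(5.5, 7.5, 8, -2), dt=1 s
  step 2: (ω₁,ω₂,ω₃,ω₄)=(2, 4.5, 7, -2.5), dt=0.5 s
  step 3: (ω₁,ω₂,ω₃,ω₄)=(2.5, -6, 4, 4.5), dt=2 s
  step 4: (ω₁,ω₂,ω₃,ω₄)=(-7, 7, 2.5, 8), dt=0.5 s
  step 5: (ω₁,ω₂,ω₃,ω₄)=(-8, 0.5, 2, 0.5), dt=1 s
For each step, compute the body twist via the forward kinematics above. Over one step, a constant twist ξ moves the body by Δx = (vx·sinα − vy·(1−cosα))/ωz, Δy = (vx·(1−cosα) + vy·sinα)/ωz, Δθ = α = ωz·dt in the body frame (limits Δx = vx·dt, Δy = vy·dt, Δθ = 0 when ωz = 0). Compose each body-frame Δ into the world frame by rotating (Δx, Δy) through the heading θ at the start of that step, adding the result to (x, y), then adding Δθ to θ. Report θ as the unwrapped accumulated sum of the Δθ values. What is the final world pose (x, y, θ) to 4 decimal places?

step 1: ξ=(vx,vy,ωz)=(0.3563, 0.2250, -0.5000), dt=1.0 → body Δ=(0.3967, 0.1285, -0.5000) → world pose (0.3967, 0.1285, -0.5000)
step 2: ξ=(vx,vy,ωz)=(0.2062, 0.2250, -0.4375), dt=0.5 → body Δ=(0.1146, 0.1004, -0.2187) → world pose (0.5453, 0.1617, -0.7187)
step 3: ξ=(vx,vy,ωz)=(0.0938, -0.1687, -0.5000), dt=2.0 → body Δ=(0.0026, -0.3702, -1.0000) → world pose (0.3036, -0.1187, -1.7187)
step 4: ξ=(vx,vy,ωz)=(0.1969, 0.1594, 1.2187), dt=0.5 → body Δ=(0.0689, 0.1039, 0.6094) → world pose (0.3962, -0.2022, -1.1094)
step 5: ξ=(vx,vy,ωz)=(-0.0938, 0.1875, 0.4375), dt=1.0 → body Δ=(-0.1312, 0.1614, 0.4375) → world pose (0.4823, -0.0129, -0.6719)

(0.4823, -0.0129, -0.6719)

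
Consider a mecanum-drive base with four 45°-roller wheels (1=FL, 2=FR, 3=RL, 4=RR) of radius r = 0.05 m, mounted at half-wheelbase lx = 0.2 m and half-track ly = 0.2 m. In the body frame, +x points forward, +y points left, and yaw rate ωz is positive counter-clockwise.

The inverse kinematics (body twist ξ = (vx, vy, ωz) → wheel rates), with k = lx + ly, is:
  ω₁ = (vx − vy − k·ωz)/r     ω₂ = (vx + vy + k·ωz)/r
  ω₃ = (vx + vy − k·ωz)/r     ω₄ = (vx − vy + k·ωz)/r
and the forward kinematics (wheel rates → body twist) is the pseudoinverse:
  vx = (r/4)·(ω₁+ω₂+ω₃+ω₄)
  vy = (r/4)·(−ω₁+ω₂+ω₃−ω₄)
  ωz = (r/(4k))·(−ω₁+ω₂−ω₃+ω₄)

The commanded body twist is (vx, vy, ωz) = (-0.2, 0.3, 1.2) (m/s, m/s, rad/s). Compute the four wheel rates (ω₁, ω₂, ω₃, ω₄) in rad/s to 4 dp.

(-19.6000, 11.6000, -7.6000, -0.4000)

k = lx + ly = 0.2 + 0.2 = 0.4000;  k·ωz = 0.4000·1.2 = 0.4800
ω₁ (FL) = (vx − vy − k·ωz)/r = -0.9800/0.05 = -19.6000
ω₂ (FR) = (vx + vy + k·ωz)/r = 0.5800/0.05 = 11.6000
ω₃ (RL) = (vx + vy − k·ωz)/r = -0.3800/0.05 = -7.6000
ω₄ (RR) = (vx − vy + k·ωz)/r = -0.0200/0.05 = -0.4000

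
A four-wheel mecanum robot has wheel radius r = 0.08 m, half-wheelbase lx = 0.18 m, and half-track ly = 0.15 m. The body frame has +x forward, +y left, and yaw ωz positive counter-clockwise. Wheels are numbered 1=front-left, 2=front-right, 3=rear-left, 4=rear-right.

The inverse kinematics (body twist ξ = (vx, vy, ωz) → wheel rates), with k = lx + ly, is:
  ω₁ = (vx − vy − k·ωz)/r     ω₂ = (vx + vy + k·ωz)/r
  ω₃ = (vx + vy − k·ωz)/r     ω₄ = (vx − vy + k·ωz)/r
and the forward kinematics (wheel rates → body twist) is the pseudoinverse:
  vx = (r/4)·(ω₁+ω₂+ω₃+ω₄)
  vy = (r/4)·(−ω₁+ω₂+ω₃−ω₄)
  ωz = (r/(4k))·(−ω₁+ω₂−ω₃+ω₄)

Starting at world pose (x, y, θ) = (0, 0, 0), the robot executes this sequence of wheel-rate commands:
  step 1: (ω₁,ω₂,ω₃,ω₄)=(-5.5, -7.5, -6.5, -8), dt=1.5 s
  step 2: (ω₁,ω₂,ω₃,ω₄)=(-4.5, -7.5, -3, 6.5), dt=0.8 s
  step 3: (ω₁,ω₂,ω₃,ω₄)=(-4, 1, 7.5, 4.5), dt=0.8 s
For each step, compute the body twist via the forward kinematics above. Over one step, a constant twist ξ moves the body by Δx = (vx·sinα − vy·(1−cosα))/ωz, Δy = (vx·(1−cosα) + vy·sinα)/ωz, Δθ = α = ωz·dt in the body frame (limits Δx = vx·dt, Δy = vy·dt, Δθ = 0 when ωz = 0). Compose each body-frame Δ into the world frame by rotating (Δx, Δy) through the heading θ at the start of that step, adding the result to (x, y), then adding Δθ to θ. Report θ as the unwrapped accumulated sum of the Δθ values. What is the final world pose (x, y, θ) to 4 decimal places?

step 1: ξ=(vx,vy,ωz)=(-0.5500, -0.0100, -0.2121), dt=1.5 → body Δ=(-0.8135, 0.1154, -0.3182) → world pose (-0.8135, 0.1154, -0.3182)
step 2: ξ=(vx,vy,ωz)=(-0.1700, -0.2500, 0.3939), dt=0.8 → body Δ=(-0.1025, -0.2180, 0.3152) → world pose (-0.9791, -0.0596, -0.0030)
step 3: ξ=(vx,vy,ωz)=(0.1800, 0.1600, 0.1212), dt=0.8 → body Δ=(0.1376, 0.1348, 0.0970) → world pose (-0.8411, 0.0748, 0.0939)

(-0.8411, 0.0748, 0.0939)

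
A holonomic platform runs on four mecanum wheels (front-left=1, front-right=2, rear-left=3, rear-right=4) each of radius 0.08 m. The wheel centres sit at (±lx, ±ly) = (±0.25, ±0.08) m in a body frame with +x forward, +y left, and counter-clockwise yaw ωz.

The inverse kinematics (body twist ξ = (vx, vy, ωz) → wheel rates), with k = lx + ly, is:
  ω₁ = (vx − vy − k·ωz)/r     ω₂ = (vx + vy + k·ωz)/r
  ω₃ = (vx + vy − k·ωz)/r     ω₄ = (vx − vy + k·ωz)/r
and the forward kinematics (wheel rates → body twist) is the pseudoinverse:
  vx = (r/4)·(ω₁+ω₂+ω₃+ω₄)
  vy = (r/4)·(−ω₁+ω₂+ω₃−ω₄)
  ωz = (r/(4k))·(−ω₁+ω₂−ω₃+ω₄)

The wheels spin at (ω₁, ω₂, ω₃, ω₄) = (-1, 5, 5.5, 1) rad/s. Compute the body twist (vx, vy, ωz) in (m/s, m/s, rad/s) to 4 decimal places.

k = lx + ly = 0.25 + 0.08 = 0.3300
ω₁+ω₂+ω₃+ω₄ = 10.5000  →  vx = (0.08/4)·10.5000 = 0.2100
−ω₁+ω₂+ω₃−ω₄ = 10.5000  →  vy = (0.08/4)·10.5000 = 0.2100
−ω₁+ω₂−ω₃+ω₄ = 1.5000  →  ωz = (0.08/1.3200)·1.5000 = 0.0909

(0.2100, 0.2100, 0.0909)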